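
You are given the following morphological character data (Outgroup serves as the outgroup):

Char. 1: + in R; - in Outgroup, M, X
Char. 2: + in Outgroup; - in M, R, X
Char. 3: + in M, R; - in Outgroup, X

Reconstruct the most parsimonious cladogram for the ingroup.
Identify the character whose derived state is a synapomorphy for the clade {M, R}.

Char. 3

Character polarity is set by the outgroup: the derived state is whichever differs from the outgroup's state, so for Char. 2 the derived state is '-', and for the remaining characters it is '+'.
Char. 1 (derived state '+') is unique to R (autapomorphy; uninformative for grouping).
Char. 2 (derived state '-') is shared by all ingroup taxa — unites the whole ingroup.
Char. 3 (derived state '+') is shared by M and R — a synapomorphy uniting that clade.
Most parsimonious ingroup topology: ((M,R),X).
The clade {M, R} is supported by Char. 3: its derived state '+' occurs in exactly those taxa and in no other taxon (including the outgroup).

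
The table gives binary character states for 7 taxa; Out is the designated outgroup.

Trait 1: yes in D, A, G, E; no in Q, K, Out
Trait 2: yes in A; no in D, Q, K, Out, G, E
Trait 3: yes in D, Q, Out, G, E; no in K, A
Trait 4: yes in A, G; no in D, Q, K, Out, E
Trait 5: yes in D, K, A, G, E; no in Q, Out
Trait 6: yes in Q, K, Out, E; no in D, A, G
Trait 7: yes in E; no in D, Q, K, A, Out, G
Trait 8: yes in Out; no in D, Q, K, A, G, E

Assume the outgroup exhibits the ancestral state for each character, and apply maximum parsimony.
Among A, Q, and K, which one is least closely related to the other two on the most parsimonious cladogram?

Q

Character polarity is set by the outgroup: the derived state is whichever differs from the outgroup's state, so for Trait 3, Trait 6, Trait 8 the derived state is 'no', and for the remaining characters it is 'yes'.
Trait 1: derived state 'yes' in A, D, E, and G only — synapomorphy for {A, D, E, G}.
Trait 2 (derived state 'yes') is unique to A (autapomorphy; uninformative for grouping).
Trait 3 (state 'no') occurs in A and K but conflicts with the nesting implied by the other characters — most parsimoniously interpreted as homoplasy.
Only A and G show the derived state 'yes' for Trait 4, supporting them as a clade.
Trait 5 (derived state 'yes') is shared by A, D, E, G, and K — a synapomorphy uniting that clade.
Only A, D, and G show the derived state 'no' for Trait 6, supporting them as a clade.
Trait 7 (derived state 'yes') is unique to E (autapomorphy; uninformative for grouping).
Trait 8 (derived state 'no') is shared by all ingroup taxa — unites the whole ingroup.
Most parsimonious ingroup topology: (((((A,G),D),E),K),Q).
A and K share a more recent common ancestor with each other than either does with Q, so Q is the least closely related of the three.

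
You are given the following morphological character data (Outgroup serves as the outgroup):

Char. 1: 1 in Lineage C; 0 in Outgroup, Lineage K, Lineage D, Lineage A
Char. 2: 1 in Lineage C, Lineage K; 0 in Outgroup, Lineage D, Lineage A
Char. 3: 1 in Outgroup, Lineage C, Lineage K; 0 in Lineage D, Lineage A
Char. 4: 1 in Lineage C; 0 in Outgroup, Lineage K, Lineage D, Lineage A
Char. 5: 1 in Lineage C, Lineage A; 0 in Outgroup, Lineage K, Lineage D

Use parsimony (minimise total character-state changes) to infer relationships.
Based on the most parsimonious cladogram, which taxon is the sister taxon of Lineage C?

Character polarity is set by the outgroup: the derived state is whichever differs from the outgroup's state, so for Char. 3 the derived state is '0', and for the remaining characters it is '1'.
Char. 1: derived state '1' in Lineage C only — an autapomorphy, so it tells us nothing about relationships among taxa.
Char. 2 (derived state '1') is shared by Lineage C and Lineage K — a synapomorphy uniting that clade.
Only Lineage A and Lineage D show the derived state '0' for Char. 3, supporting them as a clade.
Char. 4 (derived state '1') is unique to Lineage C (autapomorphy; uninformative for grouping).
Char. 5 groups Lineage A and Lineage C, which is incompatible with the clades supported by the remaining characters; treating it as convergent (homoplasy) costs fewer steps than any alternative tree.
Most parsimonious ingroup topology: ((Lineage C,Lineage K),(Lineage D,Lineage A)).
Lineage C and Lineage K form a cherry on this tree, so they are sister taxa.

Lineage K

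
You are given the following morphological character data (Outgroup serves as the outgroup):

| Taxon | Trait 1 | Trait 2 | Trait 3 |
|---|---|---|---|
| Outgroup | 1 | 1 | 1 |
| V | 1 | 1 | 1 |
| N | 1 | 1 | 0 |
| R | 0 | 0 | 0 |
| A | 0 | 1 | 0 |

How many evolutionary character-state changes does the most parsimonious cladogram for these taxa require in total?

3

The outgroup has state '1' for every character, so '0' is the derived state throughout.
Only A and R show the derived state '0' for Trait 1, supporting them as a clade.
Trait 2: derived state '0' in R only — an autapomorphy, so it tells us nothing about relationships among taxa.
Trait 3 (derived state '0') is shared by A, N, and R — a synapomorphy uniting that clade.
Most parsimonious ingroup topology: (V,(N,(R,A))).
Changes per character on this tree: Trait 1: 1; Trait 2: 1; Trait 3: 1.
Total = 3.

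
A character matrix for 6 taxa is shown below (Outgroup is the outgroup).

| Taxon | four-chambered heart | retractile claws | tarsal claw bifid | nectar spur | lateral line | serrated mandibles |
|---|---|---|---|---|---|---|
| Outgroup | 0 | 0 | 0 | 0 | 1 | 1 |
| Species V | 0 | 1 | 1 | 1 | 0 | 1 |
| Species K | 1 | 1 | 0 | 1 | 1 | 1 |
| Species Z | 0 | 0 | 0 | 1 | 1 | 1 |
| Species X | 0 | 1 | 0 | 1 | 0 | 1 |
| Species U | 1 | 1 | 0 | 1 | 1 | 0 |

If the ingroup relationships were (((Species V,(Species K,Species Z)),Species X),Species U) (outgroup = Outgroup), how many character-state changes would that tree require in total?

9

Map each character onto (((Species V,(Species K,Species Z)),Species X),Species U) (rooted by Outgroup) and count the minimum state changes it requires (Fitch parsimony):
four-chambered heart: 2; retractile claws: 2; tarsal claw bifid: 1; nectar spur: 1; lateral line: 2; serrated mandibles: 1.
Total tree length = 9.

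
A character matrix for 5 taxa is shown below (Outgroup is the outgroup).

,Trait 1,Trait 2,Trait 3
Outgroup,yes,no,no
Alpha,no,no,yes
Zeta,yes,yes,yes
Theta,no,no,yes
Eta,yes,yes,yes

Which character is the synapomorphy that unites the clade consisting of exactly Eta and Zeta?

Character polarity is set by the outgroup: the derived state is whichever differs from the outgroup's state, so for Trait 1 the derived state is 'no', and for the remaining characters it is 'yes'.
Only Alpha and Theta show the derived state 'no' for Trait 1, supporting them as a clade.
Trait 2: derived state 'yes' in Eta and Zeta only — synapomorphy for {Eta, Zeta}.
All ingroup taxa share the derived state 'yes' for Trait 3; it defines the ingroup but does not resolve relationships within it.
Most parsimonious ingroup topology: ((Alpha,Theta),(Zeta,Eta)).
The clade {Eta, Zeta} is supported by Trait 2: its derived state 'yes' occurs in exactly those taxa and in no other taxon (including the outgroup).

Trait 2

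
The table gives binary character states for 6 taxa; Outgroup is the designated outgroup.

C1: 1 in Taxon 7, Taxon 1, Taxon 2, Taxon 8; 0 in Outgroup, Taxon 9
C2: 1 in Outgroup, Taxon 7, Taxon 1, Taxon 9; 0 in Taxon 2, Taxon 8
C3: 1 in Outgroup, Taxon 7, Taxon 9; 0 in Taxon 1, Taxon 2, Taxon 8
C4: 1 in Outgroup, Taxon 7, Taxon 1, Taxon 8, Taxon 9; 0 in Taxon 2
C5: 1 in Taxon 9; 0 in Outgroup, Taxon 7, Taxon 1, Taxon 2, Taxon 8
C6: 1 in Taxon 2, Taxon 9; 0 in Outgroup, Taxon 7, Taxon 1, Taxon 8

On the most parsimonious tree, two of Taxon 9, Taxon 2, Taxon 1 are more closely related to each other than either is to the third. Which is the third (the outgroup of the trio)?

Taxon 9

Character polarity is set by the outgroup: the derived state is whichever differs from the outgroup's state, so for C2, C3, C4 the derived state is '0', and for the remaining characters it is '1'.
C1 (derived state '1') is shared by Taxon 1, Taxon 2, Taxon 7, and Taxon 8 — a synapomorphy uniting that clade.
C2: derived state '0' in Taxon 2 and Taxon 8 only — synapomorphy for {Taxon 2, Taxon 8}.
C3 (derived state '0') is shared by Taxon 1, Taxon 2, and Taxon 8 — a synapomorphy uniting that clade.
C4: derived state '0' in Taxon 2 only — an autapomorphy, so it tells us nothing about relationships among taxa.
C5 (derived state '1') is unique to Taxon 9 (autapomorphy; uninformative for grouping).
C6 groups Taxon 2 and Taxon 9, which is incompatible with the clades supported by the remaining characters; treating it as convergent (homoplasy) costs fewer steps than any alternative tree.
Most parsimonious ingroup topology: ((Taxon 7,(Taxon 1,(Taxon 2,Taxon 8))),Taxon 9).
Taxon 2 and Taxon 1 share a more recent common ancestor with each other than either does with Taxon 9, so Taxon 9 is the least closely related of the three.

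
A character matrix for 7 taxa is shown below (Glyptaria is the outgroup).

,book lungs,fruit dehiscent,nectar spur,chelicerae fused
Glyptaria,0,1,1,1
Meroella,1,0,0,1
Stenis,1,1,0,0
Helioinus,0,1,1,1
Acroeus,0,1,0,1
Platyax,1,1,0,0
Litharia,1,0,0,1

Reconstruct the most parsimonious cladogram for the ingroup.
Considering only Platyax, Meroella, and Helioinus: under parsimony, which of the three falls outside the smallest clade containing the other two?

Character polarity is set by the outgroup: the derived state is whichever differs from the outgroup's state, so for fruit dehiscent, nectar spur, chelicerae fused the derived state is '0', and for the remaining characters it is '1'.
book lungs (derived state '1') is shared by Litharia, Meroella, Platyax, and Stenis — a synapomorphy uniting that clade.
fruit dehiscent: derived state '0' in Litharia and Meroella only — synapomorphy for {Litharia, Meroella}.
nectar spur: derived state '0' in Acroeus, Litharia, Meroella, Platyax, and Stenis only — synapomorphy for {Acroeus, Litharia, Meroella, Platyax, Stenis}.
Only Platyax and Stenis show the derived state '0' for chelicerae fused, supporting them as a clade.
Most parsimonious ingroup topology: ((((Meroella,Litharia),(Stenis,Platyax)),Acroeus),Helioinus).
Meroella and Platyax share a more recent common ancestor with each other than either does with Helioinus, so Helioinus is the least closely related of the three.

Helioinus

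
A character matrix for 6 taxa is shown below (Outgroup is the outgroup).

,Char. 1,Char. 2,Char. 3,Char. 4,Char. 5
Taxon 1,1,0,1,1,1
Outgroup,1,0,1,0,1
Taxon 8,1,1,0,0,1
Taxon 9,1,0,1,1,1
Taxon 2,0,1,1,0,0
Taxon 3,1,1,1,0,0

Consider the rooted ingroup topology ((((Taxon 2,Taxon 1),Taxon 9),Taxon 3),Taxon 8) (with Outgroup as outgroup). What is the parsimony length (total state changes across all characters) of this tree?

9

Map each character onto ((((Taxon 2,Taxon 1),Taxon 9),Taxon 3),Taxon 8) (rooted by Outgroup) and count the minimum state changes it requires (Fitch parsimony):
Char. 1: 1; Char. 2: 3; Char. 3: 1; Char. 4: 2; Char. 5: 2.
Total tree length = 9.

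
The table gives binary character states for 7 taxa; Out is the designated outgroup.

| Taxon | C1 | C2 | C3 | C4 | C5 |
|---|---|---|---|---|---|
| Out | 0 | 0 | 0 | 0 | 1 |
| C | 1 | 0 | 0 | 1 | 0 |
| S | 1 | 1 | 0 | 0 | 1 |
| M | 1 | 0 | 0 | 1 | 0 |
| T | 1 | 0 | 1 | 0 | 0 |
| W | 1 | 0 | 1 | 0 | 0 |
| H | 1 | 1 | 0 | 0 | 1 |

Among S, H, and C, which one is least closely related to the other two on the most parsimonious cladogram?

C

Character polarity is set by the outgroup: the derived state is whichever differs from the outgroup's state, so for C5 the derived state is '0', and for the remaining characters it is '1'.
C1 (derived state '1') is shared by all ingroup taxa — unites the whole ingroup.
Only H and S show the derived state '1' for C2, supporting them as a clade.
C3: derived state '1' in T and W only — synapomorphy for {T, W}.
C4 (derived state '1') is shared by C and M — a synapomorphy uniting that clade.
C5 (derived state '0') is shared by C, M, T, and W — a synapomorphy uniting that clade.
Most parsimonious ingroup topology: (((C,M),(T,W)),(S,H)).
H and S share a more recent common ancestor with each other than either does with C, so C is the least closely related of the three.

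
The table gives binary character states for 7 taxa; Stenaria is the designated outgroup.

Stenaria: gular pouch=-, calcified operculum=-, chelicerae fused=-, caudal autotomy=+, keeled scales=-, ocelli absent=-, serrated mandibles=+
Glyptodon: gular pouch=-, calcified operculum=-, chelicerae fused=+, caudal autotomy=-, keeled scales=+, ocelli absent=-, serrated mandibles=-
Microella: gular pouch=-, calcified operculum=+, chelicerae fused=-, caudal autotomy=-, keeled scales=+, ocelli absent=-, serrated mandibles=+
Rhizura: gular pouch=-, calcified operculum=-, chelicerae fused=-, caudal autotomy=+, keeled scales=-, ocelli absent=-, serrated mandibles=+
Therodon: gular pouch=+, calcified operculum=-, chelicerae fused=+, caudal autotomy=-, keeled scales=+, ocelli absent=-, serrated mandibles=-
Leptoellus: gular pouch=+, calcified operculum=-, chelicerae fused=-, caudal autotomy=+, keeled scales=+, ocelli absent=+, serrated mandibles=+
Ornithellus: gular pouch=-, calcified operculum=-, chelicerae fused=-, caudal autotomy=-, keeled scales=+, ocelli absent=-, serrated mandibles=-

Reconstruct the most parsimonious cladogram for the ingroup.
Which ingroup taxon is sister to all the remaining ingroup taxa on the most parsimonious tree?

Rhizura

Character polarity is set by the outgroup: the derived state is whichever differs from the outgroup's state, so for caudal autotomy, serrated mandibles the derived state is '-', and for the remaining characters it is '+'.
gular pouch (state '+') occurs in Leptoellus and Therodon but conflicts with the nesting implied by the other characters — most parsimoniously interpreted as homoplasy.
calcified operculum (derived state '+') is unique to Microella (autapomorphy; uninformative for grouping).
chelicerae fused: derived state '+' in Glyptodon and Therodon only — synapomorphy for {Glyptodon, Therodon}.
caudal autotomy: derived state '-' in Glyptodon, Microella, Ornithellus, and Therodon only — synapomorphy for {Glyptodon, Microella, Ornithellus, Therodon}.
keeled scales (derived state '+') is shared by Glyptodon, Leptoellus, Microella, Ornithellus, and Therodon — a synapomorphy uniting that clade.
ocelli absent (derived state '+') is unique to Leptoellus (autapomorphy; uninformative for grouping).
serrated mandibles: derived state '-' in Glyptodon, Ornithellus, and Therodon only — synapomorphy for {Glyptodon, Ornithellus, Therodon}.
Most parsimonious ingroup topology: (((((Glyptodon,Therodon),Ornithellus),Microella),Leptoellus),Rhizura).
Rhizura is sister to the clade containing all other ingroup taxa, so it is the earliest-diverging (most basal) ingroup lineage.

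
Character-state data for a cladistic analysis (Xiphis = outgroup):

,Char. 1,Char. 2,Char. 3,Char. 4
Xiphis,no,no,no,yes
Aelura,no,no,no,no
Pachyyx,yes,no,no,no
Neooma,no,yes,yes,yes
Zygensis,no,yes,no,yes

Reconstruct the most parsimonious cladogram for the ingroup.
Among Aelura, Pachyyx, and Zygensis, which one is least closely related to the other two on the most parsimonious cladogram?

Zygensis

Character polarity is set by the outgroup: the derived state is whichever differs from the outgroup's state, so for Char. 4 the derived state is 'no', and for the remaining characters it is 'yes'.
Char. 1: derived state 'yes' in Pachyyx only — an autapomorphy, so it tells us nothing about relationships among taxa.
Only Neooma and Zygensis show the derived state 'yes' for Char. 2, supporting them as a clade.
Char. 3 (derived state 'yes') is unique to Neooma (autapomorphy; uninformative for grouping).
Char. 4 (derived state 'no') is shared by Aelura and Pachyyx — a synapomorphy uniting that clade.
Most parsimonious ingroup topology: ((Aelura,Pachyyx),(Neooma,Zygensis)).
Pachyyx and Aelura share a more recent common ancestor with each other than either does with Zygensis, so Zygensis is the least closely related of the three.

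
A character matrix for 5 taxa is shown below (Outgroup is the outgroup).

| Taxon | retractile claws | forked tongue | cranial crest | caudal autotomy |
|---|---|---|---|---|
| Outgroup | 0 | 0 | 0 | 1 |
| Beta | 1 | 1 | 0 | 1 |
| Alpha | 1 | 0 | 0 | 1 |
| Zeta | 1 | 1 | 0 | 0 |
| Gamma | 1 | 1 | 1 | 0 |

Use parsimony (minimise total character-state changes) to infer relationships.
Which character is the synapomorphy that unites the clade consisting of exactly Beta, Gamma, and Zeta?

Character polarity is set by the outgroup: the derived state is whichever differs from the outgroup's state, so for caudal autotomy the derived state is '0', and for the remaining characters it is '1'.
All ingroup taxa share the derived state '1' for retractile claws; it defines the ingroup but does not resolve relationships within it.
forked tongue (derived state '1') is shared by Beta, Gamma, and Zeta — a synapomorphy uniting that clade.
cranial crest (derived state '1') is unique to Gamma (autapomorphy; uninformative for grouping).
Only Gamma and Zeta show the derived state '0' for caudal autotomy, supporting them as a clade.
Most parsimonious ingroup topology: ((Beta,(Zeta,Gamma)),Alpha).
The clade {Beta, Gamma, Zeta} is supported by forked tongue: its derived state '1' occurs in exactly those taxa and in no other taxon (including the outgroup).

forked tongue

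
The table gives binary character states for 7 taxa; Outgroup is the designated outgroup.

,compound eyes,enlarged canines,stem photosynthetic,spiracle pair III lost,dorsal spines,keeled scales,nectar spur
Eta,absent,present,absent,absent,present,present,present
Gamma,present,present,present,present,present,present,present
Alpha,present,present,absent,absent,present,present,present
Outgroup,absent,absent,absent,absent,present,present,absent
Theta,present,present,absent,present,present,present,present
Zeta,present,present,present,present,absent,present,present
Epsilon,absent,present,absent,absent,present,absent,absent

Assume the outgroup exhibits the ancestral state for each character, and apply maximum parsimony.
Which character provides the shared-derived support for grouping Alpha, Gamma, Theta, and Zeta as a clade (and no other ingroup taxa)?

Character polarity is set by the outgroup: the derived state is whichever differs from the outgroup's state, so for dorsal spines, keeled scales the derived state is 'absent', and for the remaining characters it is 'present'.
Only Alpha, Gamma, Theta, and Zeta show the derived state 'present' for compound eyes, supporting them as a clade.
enlarged canines (derived state 'present') is shared by all ingroup taxa — unites the whole ingroup.
stem photosynthetic (derived state 'present') is shared by Gamma and Zeta — a synapomorphy uniting that clade.
Only Gamma, Theta, and Zeta show the derived state 'present' for spiracle pair III lost, supporting them as a clade.
dorsal spines (derived state 'absent') is unique to Zeta (autapomorphy; uninformative for grouping).
keeled scales (derived state 'absent') is unique to Epsilon (autapomorphy; uninformative for grouping).
nectar spur: derived state 'present' in Alpha, Eta, Gamma, Theta, and Zeta only — synapomorphy for {Alpha, Eta, Gamma, Theta, Zeta}.
Most parsimonious ingroup topology: (((Alpha,((Gamma,Zeta),Theta)),Eta),Epsilon).
The clade {Alpha, Gamma, Theta, Zeta} is supported by compound eyes: its derived state 'present' occurs in exactly those taxa and in no other taxon (including the outgroup).

compound eyes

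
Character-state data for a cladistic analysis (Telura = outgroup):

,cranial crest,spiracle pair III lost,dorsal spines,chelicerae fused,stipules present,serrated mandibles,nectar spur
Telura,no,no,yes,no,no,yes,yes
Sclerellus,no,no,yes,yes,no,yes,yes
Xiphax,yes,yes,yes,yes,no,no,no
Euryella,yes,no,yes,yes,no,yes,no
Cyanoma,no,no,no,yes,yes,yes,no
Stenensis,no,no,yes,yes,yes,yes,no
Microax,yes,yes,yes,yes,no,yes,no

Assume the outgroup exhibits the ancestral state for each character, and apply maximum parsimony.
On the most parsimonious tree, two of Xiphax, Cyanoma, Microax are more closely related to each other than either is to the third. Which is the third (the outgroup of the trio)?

Cyanoma

Character polarity is set by the outgroup: the derived state is whichever differs from the outgroup's state, so for dorsal spines, serrated mandibles, nectar spur the derived state is 'no', and for the remaining characters it is 'yes'.
cranial crest (derived state 'yes') is shared by Euryella, Microax, and Xiphax — a synapomorphy uniting that clade.
spiracle pair III lost (derived state 'yes') is shared by Microax and Xiphax — a synapomorphy uniting that clade.
dorsal spines (derived state 'no') is unique to Cyanoma (autapomorphy; uninformative for grouping).
All ingroup taxa share the derived state 'yes' for chelicerae fused; it defines the ingroup but does not resolve relationships within it.
Only Cyanoma and Stenensis show the derived state 'yes' for stipules present, supporting them as a clade.
serrated mandibles: derived state 'no' in Xiphax only — an autapomorphy, so it tells us nothing about relationships among taxa.
nectar spur: derived state 'no' in Cyanoma, Euryella, Microax, Stenensis, and Xiphax only — synapomorphy for {Cyanoma, Euryella, Microax, Stenensis, Xiphax}.
Most parsimonious ingroup topology: (Sclerellus,(((Xiphax,Microax),Euryella),(Cyanoma,Stenensis))).
Xiphax and Microax share a more recent common ancestor with each other than either does with Cyanoma, so Cyanoma is the least closely related of the three.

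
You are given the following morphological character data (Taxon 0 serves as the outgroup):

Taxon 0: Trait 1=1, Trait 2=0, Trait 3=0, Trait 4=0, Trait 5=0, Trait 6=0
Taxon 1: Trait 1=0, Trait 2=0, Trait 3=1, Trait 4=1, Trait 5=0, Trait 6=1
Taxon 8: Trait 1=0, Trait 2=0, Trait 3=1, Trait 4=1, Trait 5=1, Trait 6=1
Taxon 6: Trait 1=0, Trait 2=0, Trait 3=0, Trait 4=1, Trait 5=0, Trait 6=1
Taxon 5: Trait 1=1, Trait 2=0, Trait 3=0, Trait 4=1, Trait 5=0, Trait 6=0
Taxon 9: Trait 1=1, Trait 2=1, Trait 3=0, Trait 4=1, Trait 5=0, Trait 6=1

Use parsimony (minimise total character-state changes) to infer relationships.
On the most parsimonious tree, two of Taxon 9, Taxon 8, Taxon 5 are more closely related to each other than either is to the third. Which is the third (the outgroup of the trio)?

Taxon 5

Character polarity is set by the outgroup: the derived state is whichever differs from the outgroup's state, so for Trait 1 the derived state is '0', and for the remaining characters it is '1'.
Trait 1: derived state '0' in Taxon 1, Taxon 6, and Taxon 8 only — synapomorphy for {Taxon 1, Taxon 6, Taxon 8}.
Trait 2: derived state '1' in Taxon 9 only — an autapomorphy, so it tells us nothing about relationships among taxa.
Only Taxon 1 and Taxon 8 show the derived state '1' for Trait 3, supporting them as a clade.
Trait 4 (derived state '1') is shared by all ingroup taxa — unites the whole ingroup.
Trait 5: derived state '1' in Taxon 8 only — an autapomorphy, so it tells us nothing about relationships among taxa.
Only Taxon 1, Taxon 6, Taxon 8, and Taxon 9 show the derived state '1' for Trait 6, supporting them as a clade.
Most parsimonious ingroup topology: ((((Taxon 1,Taxon 8),Taxon 6),Taxon 9),Taxon 5).
Taxon 9 and Taxon 8 share a more recent common ancestor with each other than either does with Taxon 5, so Taxon 5 is the least closely related of the three.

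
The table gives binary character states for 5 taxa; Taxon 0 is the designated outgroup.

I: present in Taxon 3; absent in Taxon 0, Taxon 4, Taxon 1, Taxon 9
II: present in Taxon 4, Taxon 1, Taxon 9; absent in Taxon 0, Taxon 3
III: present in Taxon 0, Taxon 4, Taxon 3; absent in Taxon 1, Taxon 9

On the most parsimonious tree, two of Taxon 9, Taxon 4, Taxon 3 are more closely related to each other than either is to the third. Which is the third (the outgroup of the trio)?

Taxon 3

Character polarity is set by the outgroup: the derived state is whichever differs from the outgroup's state, so for III the derived state is 'absent', and for the remaining characters it is 'present'.
I (derived state 'present') is unique to Taxon 3 (autapomorphy; uninformative for grouping).
II (derived state 'present') is shared by Taxon 1, Taxon 4, and Taxon 9 — a synapomorphy uniting that clade.
Only Taxon 1 and Taxon 9 show the derived state 'absent' for III, supporting them as a clade.
Most parsimonious ingroup topology: ((Taxon 4,(Taxon 1,Taxon 9)),Taxon 3).
Taxon 4 and Taxon 9 share a more recent common ancestor with each other than either does with Taxon 3, so Taxon 3 is the least closely related of the three.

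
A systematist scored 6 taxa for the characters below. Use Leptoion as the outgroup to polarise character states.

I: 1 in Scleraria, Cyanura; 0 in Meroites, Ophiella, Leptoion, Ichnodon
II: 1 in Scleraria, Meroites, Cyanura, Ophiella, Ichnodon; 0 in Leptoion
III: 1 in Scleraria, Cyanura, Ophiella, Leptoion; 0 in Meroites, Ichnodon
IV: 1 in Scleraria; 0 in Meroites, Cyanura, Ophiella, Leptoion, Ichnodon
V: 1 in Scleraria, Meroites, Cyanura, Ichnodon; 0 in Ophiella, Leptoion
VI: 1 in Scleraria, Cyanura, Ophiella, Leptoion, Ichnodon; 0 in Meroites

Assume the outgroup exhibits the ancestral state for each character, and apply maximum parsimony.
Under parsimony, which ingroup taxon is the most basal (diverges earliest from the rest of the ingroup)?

Ophiella

Character polarity is set by the outgroup: the derived state is whichever differs from the outgroup's state, so for III, VI the derived state is '0', and for the remaining characters it is '1'.
I: derived state '1' in Cyanura and Scleraria only — synapomorphy for {Cyanura, Scleraria}.
All ingroup taxa share the derived state '1' for II; it defines the ingroup but does not resolve relationships within it.
III (derived state '0') is shared by Ichnodon and Meroites — a synapomorphy uniting that clade.
IV: derived state '1' in Scleraria only — an autapomorphy, so it tells us nothing about relationships among taxa.
Only Cyanura, Ichnodon, Meroites, and Scleraria show the derived state '1' for V, supporting them as a clade.
VI (derived state '0') is unique to Meroites (autapomorphy; uninformative for grouping).
Most parsimonious ingroup topology: (((Meroites,Ichnodon),(Scleraria,Cyanura)),Ophiella).
Ophiella is sister to the clade containing all other ingroup taxa, so it is the earliest-diverging (most basal) ingroup lineage.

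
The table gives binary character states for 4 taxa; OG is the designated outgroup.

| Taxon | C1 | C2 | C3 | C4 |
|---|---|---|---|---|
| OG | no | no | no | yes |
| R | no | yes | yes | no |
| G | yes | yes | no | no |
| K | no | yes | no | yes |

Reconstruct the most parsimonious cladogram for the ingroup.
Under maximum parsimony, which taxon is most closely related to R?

G

Character polarity is set by the outgroup: the derived state is whichever differs from the outgroup's state, so for C4 the derived state is 'no', and for the remaining characters it is 'yes'.
C1: derived state 'yes' in G only — an autapomorphy, so it tells us nothing about relationships among taxa.
All ingroup taxa share the derived state 'yes' for C2; it defines the ingroup but does not resolve relationships within it.
C3 (derived state 'yes') is unique to R (autapomorphy; uninformative for grouping).
C4 (derived state 'no') is shared by G and R — a synapomorphy uniting that clade.
Most parsimonious ingroup topology: ((R,G),K).
R and G form a cherry on this tree, so they are sister taxa.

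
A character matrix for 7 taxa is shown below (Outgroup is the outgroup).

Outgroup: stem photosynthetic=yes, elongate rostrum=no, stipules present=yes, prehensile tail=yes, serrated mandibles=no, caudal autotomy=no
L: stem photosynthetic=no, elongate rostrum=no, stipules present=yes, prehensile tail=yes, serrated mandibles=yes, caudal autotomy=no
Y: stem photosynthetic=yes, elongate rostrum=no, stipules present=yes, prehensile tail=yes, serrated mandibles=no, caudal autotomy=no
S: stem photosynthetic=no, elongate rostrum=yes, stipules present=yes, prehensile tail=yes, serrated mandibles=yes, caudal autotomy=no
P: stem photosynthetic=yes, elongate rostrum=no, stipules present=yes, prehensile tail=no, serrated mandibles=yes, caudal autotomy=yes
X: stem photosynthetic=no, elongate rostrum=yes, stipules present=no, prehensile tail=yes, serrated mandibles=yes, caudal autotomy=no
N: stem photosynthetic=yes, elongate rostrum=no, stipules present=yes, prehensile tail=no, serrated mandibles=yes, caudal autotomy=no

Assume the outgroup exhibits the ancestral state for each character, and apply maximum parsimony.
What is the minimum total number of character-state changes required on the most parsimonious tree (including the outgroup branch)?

6

Character polarity is set by the outgroup: the derived state is whichever differs from the outgroup's state, so for stem photosynthetic, stipules present, prehensile tail the derived state is 'no', and for the remaining characters it is 'yes'.
stem photosynthetic: derived state 'no' in L, S, and X only — synapomorphy for {L, S, X}.
elongate rostrum (derived state 'yes') is shared by S and X — a synapomorphy uniting that clade.
stipules present (derived state 'no') is unique to X (autapomorphy; uninformative for grouping).
prehensile tail (derived state 'no') is shared by N and P — a synapomorphy uniting that clade.
Only L, N, P, S, and X show the derived state 'yes' for serrated mandibles, supporting them as a clade.
caudal autotomy: derived state 'yes' in P only — an autapomorphy, so it tells us nothing about relationships among taxa.
Most parsimonious ingroup topology: (((L,(S,X)),(P,N)),Y).
Changes per character on this tree: stem photosynthetic: 1; elongate rostrum: 1; stipules present: 1; prehensile tail: 1; serrated mandibles: 1; caudal autotomy: 1.
Total = 6.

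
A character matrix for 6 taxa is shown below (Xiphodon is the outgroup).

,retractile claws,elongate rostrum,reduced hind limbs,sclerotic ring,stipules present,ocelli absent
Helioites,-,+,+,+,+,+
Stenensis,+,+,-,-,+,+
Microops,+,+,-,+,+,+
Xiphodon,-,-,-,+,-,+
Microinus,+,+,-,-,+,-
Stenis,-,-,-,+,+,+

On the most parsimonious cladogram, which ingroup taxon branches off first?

Character polarity is set by the outgroup: the derived state is whichever differs from the outgroup's state, so for sclerotic ring, ocelli absent the derived state is '-', and for the remaining characters it is '+'.
Only Microinus, Microops, and Stenensis show the derived state '+' for retractile claws, supporting them as a clade.
elongate rostrum: derived state '+' in Helioites, Microinus, Microops, and Stenensis only — synapomorphy for {Helioites, Microinus, Microops, Stenensis}.
reduced hind limbs (derived state '+') is unique to Helioites (autapomorphy; uninformative for grouping).
sclerotic ring: derived state '-' in Microinus and Stenensis only — synapomorphy for {Microinus, Stenensis}.
All ingroup taxa share the derived state '+' for stipules present; it defines the ingroup but does not resolve relationships within it.
ocelli absent: derived state '-' in Microinus only — an autapomorphy, so it tells us nothing about relationships among taxa.
Most parsimonious ingroup topology: ((Helioites,((Stenensis,Microinus),Microops)),Stenis).
Stenis is sister to the clade containing all other ingroup taxa, so it is the earliest-diverging (most basal) ingroup lineage.

Stenis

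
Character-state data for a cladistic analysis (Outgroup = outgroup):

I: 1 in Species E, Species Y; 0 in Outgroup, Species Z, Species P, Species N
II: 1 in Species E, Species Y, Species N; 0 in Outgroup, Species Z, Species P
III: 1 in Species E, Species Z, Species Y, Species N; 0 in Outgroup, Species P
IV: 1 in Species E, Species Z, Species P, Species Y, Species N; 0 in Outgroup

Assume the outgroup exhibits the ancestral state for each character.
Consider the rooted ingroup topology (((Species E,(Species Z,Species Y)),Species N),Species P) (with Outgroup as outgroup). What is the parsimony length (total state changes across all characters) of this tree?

6

Map each character onto (((Species E,(Species Z,Species Y)),Species N),Species P) (rooted by Outgroup) and count the minimum state changes it requires (Fitch parsimony):
I: 2; II: 2; III: 1; IV: 1.
Total tree length = 6.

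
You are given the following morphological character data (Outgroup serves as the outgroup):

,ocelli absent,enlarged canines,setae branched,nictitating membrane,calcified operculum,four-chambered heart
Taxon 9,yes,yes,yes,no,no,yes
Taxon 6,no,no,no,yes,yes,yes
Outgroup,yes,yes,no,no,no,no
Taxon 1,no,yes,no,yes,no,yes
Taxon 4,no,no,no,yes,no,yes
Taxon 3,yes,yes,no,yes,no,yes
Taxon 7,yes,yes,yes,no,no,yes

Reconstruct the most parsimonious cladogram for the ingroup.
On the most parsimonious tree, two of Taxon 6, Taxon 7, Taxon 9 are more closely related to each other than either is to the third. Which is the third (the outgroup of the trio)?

Character polarity is set by the outgroup: the derived state is whichever differs from the outgroup's state, so for ocelli absent, enlarged canines the derived state is 'no', and for the remaining characters it is 'yes'.
ocelli absent (derived state 'no') is shared by Taxon 1, Taxon 4, and Taxon 6 — a synapomorphy uniting that clade.
enlarged canines: derived state 'no' in Taxon 4 and Taxon 6 only — synapomorphy for {Taxon 4, Taxon 6}.
setae branched: derived state 'yes' in Taxon 7 and Taxon 9 only — synapomorphy for {Taxon 7, Taxon 9}.
Only Taxon 1, Taxon 3, Taxon 4, and Taxon 6 show the derived state 'yes' for nictitating membrane, supporting them as a clade.
calcified operculum: derived state 'yes' in Taxon 6 only — an autapomorphy, so it tells us nothing about relationships among taxa.
four-chambered heart (derived state 'yes') is shared by all ingroup taxa — unites the whole ingroup.
Most parsimonious ingroup topology: ((((Taxon 4,Taxon 6),Taxon 1),Taxon 3),(Taxon 7,Taxon 9)).
Taxon 7 and Taxon 9 share a more recent common ancestor with each other than either does with Taxon 6, so Taxon 6 is the least closely related of the three.

Taxon 6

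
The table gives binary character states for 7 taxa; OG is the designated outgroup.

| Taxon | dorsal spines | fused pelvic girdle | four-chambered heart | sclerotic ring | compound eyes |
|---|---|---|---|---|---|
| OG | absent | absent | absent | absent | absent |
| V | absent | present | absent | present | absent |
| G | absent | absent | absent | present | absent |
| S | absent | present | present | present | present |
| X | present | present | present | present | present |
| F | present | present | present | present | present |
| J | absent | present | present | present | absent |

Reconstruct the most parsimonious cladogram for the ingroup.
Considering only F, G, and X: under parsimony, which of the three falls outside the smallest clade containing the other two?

The outgroup has state 'absent' for every character, so 'present' is the derived state throughout.
dorsal spines (derived state 'present') is shared by F and X — a synapomorphy uniting that clade.
fused pelvic girdle: derived state 'present' in F, J, S, V, and X only — synapomorphy for {F, J, S, V, X}.
Only F, J, S, and X show the derived state 'present' for four-chambered heart, supporting them as a clade.
sclerotic ring (derived state 'present') is shared by all ingroup taxa — unites the whole ingroup.
Only F, S, and X show the derived state 'present' for compound eyes, supporting them as a clade.
Most parsimonious ingroup topology: ((V,((S,(X,F)),J)),G).
F and X share a more recent common ancestor with each other than either does with G, so G is the least closely related of the three.

G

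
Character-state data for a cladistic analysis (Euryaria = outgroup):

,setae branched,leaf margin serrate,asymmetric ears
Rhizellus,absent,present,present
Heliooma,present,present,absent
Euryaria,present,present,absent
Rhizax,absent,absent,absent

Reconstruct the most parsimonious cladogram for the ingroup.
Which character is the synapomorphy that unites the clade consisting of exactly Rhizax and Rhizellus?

Character polarity is set by the outgroup: the derived state is whichever differs from the outgroup's state, so for setae branched, leaf margin serrate the derived state is 'absent', and for the remaining characters it is 'present'.
setae branched: derived state 'absent' in Rhizax and Rhizellus only — synapomorphy for {Rhizax, Rhizellus}.
leaf margin serrate: derived state 'absent' in Rhizax only — an autapomorphy, so it tells us nothing about relationships among taxa.
asymmetric ears (derived state 'present') is unique to Rhizellus (autapomorphy; uninformative for grouping).
Most parsimonious ingroup topology: (Heliooma,(Rhizax,Rhizellus)).
The clade {Rhizax, Rhizellus} is supported by setae branched: its derived state 'absent' occurs in exactly those taxa and in no other taxon (including the outgroup).

setae branched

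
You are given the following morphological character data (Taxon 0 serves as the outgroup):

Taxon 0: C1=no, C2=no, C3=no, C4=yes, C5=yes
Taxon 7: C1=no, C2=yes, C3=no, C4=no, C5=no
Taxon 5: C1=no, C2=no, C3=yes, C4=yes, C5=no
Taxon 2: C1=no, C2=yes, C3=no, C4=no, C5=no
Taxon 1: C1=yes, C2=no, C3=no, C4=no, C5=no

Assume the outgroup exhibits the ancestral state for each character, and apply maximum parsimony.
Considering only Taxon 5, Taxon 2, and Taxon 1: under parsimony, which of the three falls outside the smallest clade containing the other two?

Character polarity is set by the outgroup: the derived state is whichever differs from the outgroup's state, so for C4, C5 the derived state is 'no', and for the remaining characters it is 'yes'.
C1: derived state 'yes' in Taxon 1 only — an autapomorphy, so it tells us nothing about relationships among taxa.
C2 (derived state 'yes') is shared by Taxon 2 and Taxon 7 — a synapomorphy uniting that clade.
C3: derived state 'yes' in Taxon 5 only — an autapomorphy, so it tells us nothing about relationships among taxa.
C4: derived state 'no' in Taxon 1, Taxon 2, and Taxon 7 only — synapomorphy for {Taxon 1, Taxon 2, Taxon 7}.
All ingroup taxa share the derived state 'no' for C5; it defines the ingroup but does not resolve relationships within it.
Most parsimonious ingroup topology: (((Taxon 7,Taxon 2),Taxon 1),Taxon 5).
Taxon 1 and Taxon 2 share a more recent common ancestor with each other than either does with Taxon 5, so Taxon 5 is the least closely related of the three.

Taxon 5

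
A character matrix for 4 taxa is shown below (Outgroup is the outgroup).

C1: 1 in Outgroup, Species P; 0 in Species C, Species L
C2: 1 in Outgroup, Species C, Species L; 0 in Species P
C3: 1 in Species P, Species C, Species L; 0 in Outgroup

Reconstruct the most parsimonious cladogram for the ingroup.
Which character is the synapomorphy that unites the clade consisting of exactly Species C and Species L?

Character polarity is set by the outgroup: the derived state is whichever differs from the outgroup's state, so for C1, C2 the derived state is '0', and for the remaining characters it is '1'.
C1 (derived state '0') is shared by Species C and Species L — a synapomorphy uniting that clade.
C2: derived state '0' in Species P only — an autapomorphy, so it tells us nothing about relationships among taxa.
All ingroup taxa share the derived state '1' for C3; it defines the ingroup but does not resolve relationships within it.
Most parsimonious ingroup topology: (Species P,(Species C,Species L)).
The clade {Species C, Species L} is supported by C1: its derived state '0' occurs in exactly those taxa and in no other taxon (including the outgroup).

C1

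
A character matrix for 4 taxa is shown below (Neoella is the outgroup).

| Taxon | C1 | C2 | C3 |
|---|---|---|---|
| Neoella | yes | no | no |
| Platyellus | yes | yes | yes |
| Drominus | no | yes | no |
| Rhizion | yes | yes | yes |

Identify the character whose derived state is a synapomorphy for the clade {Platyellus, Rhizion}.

C3

Character polarity is set by the outgroup: the derived state is whichever differs from the outgroup's state, so for C1 the derived state is 'no', and for the remaining characters it is 'yes'.
C1: derived state 'no' in Drominus only — an autapomorphy, so it tells us nothing about relationships among taxa.
C2 (derived state 'yes') is shared by all ingroup taxa — unites the whole ingroup.
Only Platyellus and Rhizion show the derived state 'yes' for C3, supporting them as a clade.
Most parsimonious ingroup topology: ((Platyellus,Rhizion),Drominus).
The clade {Platyellus, Rhizion} is supported by C3: its derived state 'yes' occurs in exactly those taxa and in no other taxon (including the outgroup).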